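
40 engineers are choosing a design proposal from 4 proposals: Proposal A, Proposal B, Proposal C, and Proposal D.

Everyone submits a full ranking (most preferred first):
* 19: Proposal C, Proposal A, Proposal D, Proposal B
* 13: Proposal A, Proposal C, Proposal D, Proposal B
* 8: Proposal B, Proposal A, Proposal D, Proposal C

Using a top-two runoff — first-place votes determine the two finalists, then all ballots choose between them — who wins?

Proposal A

Round 1 first-place votes: Proposal A 13, Proposal B 8, Proposal C 19, Proposal D 0. Proposal C and Proposal A advance.
Runoff: Proposal C is ranked above Proposal A on 19 ballots, Proposal A above Proposal C on 21.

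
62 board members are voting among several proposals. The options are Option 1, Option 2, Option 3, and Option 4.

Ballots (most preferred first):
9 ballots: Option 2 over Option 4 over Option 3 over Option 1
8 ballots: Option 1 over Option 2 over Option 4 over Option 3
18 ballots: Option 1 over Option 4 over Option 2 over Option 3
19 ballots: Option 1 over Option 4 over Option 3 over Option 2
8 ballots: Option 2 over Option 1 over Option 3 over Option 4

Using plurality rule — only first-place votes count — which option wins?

First-place votes: Option 1 45, Option 2 17, Option 3 0, Option 4 0.

Option 1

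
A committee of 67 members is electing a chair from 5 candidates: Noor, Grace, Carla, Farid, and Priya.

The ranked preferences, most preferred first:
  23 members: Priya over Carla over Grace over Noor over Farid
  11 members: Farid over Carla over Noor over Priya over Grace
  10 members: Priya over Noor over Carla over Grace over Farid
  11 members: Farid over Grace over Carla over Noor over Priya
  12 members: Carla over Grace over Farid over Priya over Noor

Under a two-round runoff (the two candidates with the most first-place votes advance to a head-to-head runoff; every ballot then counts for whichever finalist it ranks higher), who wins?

Farid

Round 1 first-place votes: Noor 0, Grace 0, Carla 12, Farid 22, Priya 33. Priya and Farid advance.
Runoff: Priya is ranked above Farid on 33 ballots, Farid above Priya on 34.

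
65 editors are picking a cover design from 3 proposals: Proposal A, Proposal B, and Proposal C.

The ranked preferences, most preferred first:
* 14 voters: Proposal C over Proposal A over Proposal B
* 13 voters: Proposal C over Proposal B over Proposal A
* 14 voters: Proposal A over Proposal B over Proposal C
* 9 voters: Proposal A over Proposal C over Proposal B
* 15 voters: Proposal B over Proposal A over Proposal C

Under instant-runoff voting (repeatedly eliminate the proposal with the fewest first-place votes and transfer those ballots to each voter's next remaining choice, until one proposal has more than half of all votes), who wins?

Round 1: Proposal A 23, Proposal B 15, Proposal C 27. Proposal B eliminated.
Round 2: Proposal A 38, Proposal C 27. Proposal A has a majority (≥33).

Proposal A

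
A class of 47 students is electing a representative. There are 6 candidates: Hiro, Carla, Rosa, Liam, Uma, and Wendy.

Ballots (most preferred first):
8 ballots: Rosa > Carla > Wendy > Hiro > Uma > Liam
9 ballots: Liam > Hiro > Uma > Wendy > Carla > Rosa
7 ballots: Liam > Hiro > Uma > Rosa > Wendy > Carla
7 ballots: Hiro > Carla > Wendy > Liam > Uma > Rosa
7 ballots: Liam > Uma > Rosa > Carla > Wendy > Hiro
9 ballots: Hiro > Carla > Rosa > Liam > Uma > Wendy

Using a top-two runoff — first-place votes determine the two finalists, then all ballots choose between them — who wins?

Round 1 first-place votes: Hiro 16, Carla 0, Rosa 8, Liam 23, Uma 0, Wendy 0. Liam and Hiro advance.
Runoff: Liam is ranked above Hiro on 23 ballots, Hiro above Liam on 24.

Hiro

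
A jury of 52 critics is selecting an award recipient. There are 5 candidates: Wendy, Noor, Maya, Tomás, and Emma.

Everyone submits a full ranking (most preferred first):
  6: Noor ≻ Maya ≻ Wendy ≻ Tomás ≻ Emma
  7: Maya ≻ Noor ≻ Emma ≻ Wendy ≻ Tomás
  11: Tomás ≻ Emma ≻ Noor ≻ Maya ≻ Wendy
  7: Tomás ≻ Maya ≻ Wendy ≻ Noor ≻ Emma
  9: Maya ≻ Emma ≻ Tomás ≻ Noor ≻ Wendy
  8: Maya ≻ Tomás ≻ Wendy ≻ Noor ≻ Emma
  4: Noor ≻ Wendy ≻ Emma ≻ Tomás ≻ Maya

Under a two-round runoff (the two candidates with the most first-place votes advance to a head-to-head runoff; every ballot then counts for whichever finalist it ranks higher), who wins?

Round 1 first-place votes: Wendy 0, Noor 10, Maya 24, Tomás 18, Emma 0. Maya and Tomás advance.
Runoff: Maya is ranked above Tomás on 30 ballots, Tomás above Maya on 22.

Maya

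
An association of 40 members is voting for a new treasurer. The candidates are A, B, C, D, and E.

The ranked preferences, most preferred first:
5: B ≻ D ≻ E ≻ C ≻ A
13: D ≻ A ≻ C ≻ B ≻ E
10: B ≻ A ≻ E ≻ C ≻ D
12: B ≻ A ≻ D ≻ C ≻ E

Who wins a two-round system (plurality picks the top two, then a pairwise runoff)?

B

Round 1 first-place votes: A 0, B 27, C 0, D 13, E 0. B and D advance.
Runoff: B is ranked above D on 27 ballots, D above B on 13.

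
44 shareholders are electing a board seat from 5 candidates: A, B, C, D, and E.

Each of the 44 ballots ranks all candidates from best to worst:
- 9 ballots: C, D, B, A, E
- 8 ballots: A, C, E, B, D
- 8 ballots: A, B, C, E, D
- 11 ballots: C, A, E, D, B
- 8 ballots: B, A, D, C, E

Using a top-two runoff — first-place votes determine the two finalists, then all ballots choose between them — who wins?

A

Round 1 first-place votes: A 16, B 8, C 20, D 0, E 0. C and A advance.
Runoff: C is ranked above A on 20 ballots, A above C on 24.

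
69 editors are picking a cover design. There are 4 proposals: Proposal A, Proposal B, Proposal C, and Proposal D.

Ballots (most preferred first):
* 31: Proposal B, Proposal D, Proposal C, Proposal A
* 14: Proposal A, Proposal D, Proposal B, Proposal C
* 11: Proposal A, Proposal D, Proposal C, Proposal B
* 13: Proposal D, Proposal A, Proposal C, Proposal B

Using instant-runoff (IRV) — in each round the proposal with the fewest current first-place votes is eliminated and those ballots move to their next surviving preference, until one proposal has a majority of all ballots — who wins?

Proposal A

Round 1: Proposal A 25, Proposal B 31, Proposal C 0, Proposal D 13. Proposal C eliminated.
Round 2: Proposal A 25, Proposal B 31, Proposal D 13. Proposal D eliminated.
Round 3: Proposal A 38, Proposal B 31. Proposal A has a majority (≥35).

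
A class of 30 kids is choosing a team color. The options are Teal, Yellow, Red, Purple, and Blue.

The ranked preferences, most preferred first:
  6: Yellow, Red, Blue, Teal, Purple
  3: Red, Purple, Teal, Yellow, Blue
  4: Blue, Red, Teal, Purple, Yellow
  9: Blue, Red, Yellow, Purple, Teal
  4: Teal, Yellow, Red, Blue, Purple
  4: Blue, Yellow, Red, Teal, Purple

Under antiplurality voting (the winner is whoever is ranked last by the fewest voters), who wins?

Last-place votes: Teal 9, Yellow 4, Red 0, Purple 14, Blue 3.

Red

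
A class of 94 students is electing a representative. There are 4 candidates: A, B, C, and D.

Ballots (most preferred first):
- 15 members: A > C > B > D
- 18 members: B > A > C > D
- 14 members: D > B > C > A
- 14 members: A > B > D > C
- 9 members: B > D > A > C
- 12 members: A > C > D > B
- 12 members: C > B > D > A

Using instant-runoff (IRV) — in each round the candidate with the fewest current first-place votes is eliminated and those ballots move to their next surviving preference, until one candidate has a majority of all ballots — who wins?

Round 1: A 41, B 27, C 12, D 14. C eliminated.
Round 2: A 41, B 39, D 14. D eliminated.
Round 3: A 41, B 53. B has a majority (≥48).

B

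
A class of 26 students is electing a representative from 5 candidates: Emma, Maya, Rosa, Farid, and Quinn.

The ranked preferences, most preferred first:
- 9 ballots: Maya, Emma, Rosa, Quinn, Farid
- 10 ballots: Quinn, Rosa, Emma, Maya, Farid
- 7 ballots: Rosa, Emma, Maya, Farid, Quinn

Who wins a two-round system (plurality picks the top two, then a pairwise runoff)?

Maya

Round 1 first-place votes: Emma 0, Maya 9, Rosa 7, Farid 0, Quinn 10. Quinn and Maya advance.
Runoff: Quinn is ranked above Maya on 10 ballots, Maya above Quinn on 16.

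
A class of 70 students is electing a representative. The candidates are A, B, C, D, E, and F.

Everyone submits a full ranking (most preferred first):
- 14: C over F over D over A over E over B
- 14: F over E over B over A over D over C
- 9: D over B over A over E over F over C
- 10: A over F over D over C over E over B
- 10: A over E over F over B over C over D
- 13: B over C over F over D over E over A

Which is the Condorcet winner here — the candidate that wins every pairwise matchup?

F

F vs A: 41–29
F vs B: 48–22
F vs C: 43–27
F vs D: 61–9
F vs E: 51–19
F beats every other candidate.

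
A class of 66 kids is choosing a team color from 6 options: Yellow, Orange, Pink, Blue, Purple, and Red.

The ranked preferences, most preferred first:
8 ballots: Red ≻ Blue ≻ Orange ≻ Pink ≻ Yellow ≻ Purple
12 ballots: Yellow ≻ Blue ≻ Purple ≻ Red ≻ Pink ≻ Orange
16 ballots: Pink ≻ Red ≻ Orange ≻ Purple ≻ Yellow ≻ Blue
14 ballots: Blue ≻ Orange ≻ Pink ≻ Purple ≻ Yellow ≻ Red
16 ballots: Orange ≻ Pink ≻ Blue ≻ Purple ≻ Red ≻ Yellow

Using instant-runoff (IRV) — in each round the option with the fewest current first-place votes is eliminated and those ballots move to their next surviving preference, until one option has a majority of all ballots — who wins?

Blue

Round 1: Yellow 12, Orange 16, Pink 16, Blue 14, Purple 0, Red 8. Purple eliminated.
Round 2: Yellow 12, Orange 16, Pink 16, Blue 14, Red 8. Red eliminated.
Round 3: Yellow 12, Orange 16, Pink 16, Blue 22. Yellow eliminated.
Round 4: Orange 16, Pink 16, Blue 34. Blue has a majority (≥34).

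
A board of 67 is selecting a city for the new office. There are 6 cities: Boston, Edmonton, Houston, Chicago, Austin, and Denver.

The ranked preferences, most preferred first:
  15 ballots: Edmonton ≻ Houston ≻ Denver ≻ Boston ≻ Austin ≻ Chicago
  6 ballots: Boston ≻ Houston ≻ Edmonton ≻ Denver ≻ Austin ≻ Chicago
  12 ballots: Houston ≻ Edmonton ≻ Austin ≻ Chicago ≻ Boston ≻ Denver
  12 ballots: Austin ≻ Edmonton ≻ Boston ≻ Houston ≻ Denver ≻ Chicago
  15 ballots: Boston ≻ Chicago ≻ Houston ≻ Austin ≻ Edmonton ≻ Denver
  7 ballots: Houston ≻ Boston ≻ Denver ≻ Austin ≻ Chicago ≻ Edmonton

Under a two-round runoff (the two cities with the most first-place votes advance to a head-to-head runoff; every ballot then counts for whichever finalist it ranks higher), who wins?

Round 1 first-place votes: Boston 21, Edmonton 15, Houston 19, Chicago 0, Austin 12, Denver 0. Boston and Houston advance.
Runoff: Boston is ranked above Houston on 33 ballots, Houston above Boston on 34.

Houston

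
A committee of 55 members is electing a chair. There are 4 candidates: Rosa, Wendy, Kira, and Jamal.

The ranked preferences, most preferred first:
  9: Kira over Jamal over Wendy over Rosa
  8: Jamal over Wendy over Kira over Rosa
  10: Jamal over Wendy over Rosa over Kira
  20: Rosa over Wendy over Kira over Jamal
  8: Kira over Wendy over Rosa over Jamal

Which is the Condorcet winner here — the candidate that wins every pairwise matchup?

Wendy

Wendy vs Rosa: 35–20
Wendy vs Kira: 38–17
Wendy vs Jamal: 28–27
Wendy beats every other candidate.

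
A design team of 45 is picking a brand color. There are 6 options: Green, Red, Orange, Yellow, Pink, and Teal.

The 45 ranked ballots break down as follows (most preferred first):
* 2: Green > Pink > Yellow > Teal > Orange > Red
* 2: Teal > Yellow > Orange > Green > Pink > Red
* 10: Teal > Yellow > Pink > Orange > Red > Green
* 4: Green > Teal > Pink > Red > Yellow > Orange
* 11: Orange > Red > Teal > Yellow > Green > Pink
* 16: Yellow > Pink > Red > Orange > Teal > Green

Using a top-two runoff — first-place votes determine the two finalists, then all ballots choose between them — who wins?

Round 1 first-place votes: Green 6, Red 0, Orange 11, Yellow 16, Pink 0, Teal 12. Yellow and Teal advance.
Runoff: Yellow is ranked above Teal on 18 ballots, Teal above Yellow on 27.

Teal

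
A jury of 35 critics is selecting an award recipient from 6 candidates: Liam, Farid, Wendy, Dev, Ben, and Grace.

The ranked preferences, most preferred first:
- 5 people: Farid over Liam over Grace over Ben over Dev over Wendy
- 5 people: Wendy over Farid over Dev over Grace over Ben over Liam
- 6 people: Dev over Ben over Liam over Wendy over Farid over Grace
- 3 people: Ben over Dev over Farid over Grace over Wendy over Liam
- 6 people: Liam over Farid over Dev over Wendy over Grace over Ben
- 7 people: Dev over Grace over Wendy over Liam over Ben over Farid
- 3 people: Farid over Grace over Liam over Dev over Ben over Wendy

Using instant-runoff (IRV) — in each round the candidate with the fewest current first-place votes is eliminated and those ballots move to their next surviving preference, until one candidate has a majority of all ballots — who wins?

Farid

Round 1: Liam 6, Farid 8, Wendy 5, Dev 13, Ben 3, Grace 0. Grace eliminated.
Round 2: Liam 6, Farid 8, Wendy 5, Dev 13, Ben 3. Ben eliminated.
Round 3: Liam 6, Farid 8, Wendy 5, Dev 16. Wendy eliminated.
Round 4: Liam 6, Farid 13, Dev 16. Liam eliminated.
Round 5: Farid 19, Dev 16. Farid has a majority (≥18).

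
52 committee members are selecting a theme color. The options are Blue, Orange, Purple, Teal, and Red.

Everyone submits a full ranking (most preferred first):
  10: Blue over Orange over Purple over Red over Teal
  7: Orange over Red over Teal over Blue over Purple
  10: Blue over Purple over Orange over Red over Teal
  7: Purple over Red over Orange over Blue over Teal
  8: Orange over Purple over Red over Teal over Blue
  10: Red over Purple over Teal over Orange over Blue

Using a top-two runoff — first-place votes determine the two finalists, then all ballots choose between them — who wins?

Orange

Round 1 first-place votes: Blue 20, Orange 15, Purple 7, Teal 0, Red 10. Blue and Orange advance.
Runoff: Blue is ranked above Orange on 20 ballots, Orange above Blue on 32.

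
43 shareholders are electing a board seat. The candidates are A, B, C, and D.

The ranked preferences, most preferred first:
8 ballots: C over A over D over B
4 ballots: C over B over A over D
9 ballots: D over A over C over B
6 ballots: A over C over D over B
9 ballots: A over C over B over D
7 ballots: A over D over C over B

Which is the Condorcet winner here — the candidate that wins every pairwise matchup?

A

A vs B: 39–4
A vs C: 31–12
A vs D: 34–9
A beats every other candidate.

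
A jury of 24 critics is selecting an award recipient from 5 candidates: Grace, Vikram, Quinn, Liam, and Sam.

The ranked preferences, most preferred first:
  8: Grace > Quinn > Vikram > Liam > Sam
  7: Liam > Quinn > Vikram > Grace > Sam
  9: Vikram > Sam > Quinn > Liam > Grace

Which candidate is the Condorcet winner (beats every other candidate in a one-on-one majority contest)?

Quinn vs Grace: 16–8
Quinn vs Vikram: 15–9
Quinn vs Liam: 17–7
Quinn vs Sam: 15–9
Quinn beats every other candidate.

Quinn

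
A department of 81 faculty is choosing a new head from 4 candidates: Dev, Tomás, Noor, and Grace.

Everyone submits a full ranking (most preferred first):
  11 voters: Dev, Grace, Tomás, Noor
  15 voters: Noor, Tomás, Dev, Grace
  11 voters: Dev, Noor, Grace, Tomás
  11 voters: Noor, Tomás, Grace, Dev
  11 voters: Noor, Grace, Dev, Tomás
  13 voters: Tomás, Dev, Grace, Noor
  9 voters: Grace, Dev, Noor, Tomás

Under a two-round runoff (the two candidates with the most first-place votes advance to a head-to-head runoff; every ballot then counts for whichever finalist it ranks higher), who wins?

Round 1 first-place votes: Dev 22, Tomás 13, Noor 37, Grace 9. Noor and Dev advance.
Runoff: Noor is ranked above Dev on 37 ballots, Dev above Noor on 44.

Dev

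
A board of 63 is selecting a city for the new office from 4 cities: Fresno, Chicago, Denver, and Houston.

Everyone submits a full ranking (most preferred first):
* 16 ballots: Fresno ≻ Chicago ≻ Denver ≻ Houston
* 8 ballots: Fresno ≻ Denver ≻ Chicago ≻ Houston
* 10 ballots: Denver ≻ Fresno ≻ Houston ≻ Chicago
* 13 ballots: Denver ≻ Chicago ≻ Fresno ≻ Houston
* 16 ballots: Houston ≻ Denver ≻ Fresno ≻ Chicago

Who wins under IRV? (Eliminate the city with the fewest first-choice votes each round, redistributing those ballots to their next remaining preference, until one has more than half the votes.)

Round 1: Fresno 24, Chicago 0, Denver 23, Houston 16. Chicago eliminated.
Round 2: Fresno 24, Denver 23, Houston 16. Houston eliminated.
Round 3: Fresno 24, Denver 39. Denver has a majority (≥32).

Denver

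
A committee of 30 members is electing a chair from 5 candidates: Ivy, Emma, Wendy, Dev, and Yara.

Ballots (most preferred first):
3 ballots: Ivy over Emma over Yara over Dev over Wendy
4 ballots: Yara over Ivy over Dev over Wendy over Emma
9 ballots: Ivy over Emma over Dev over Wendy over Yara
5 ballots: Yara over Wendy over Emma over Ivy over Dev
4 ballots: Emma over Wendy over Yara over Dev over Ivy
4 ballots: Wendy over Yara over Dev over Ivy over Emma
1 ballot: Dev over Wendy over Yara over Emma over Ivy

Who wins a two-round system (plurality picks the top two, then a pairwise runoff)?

Round 1 first-place votes: Ivy 12, Emma 4, Wendy 4, Dev 1, Yara 9. Ivy and Yara advance.
Runoff: Ivy is ranked above Yara on 12 ballots, Yara above Ivy on 18.

Yara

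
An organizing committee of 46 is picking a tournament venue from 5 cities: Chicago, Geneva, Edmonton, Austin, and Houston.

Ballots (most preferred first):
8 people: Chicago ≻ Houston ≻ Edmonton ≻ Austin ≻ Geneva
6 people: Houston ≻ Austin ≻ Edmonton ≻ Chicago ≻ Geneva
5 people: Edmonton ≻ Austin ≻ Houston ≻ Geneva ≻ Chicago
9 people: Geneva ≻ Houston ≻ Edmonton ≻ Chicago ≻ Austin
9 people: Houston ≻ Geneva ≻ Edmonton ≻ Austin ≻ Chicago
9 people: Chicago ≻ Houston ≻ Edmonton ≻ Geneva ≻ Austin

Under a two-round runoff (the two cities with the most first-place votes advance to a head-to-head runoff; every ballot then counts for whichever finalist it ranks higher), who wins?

Houston

Round 1 first-place votes: Chicago 17, Geneva 9, Edmonton 5, Austin 0, Houston 15. Chicago and Houston advance.
Runoff: Chicago is ranked above Houston on 17 ballots, Houston above Chicago on 29.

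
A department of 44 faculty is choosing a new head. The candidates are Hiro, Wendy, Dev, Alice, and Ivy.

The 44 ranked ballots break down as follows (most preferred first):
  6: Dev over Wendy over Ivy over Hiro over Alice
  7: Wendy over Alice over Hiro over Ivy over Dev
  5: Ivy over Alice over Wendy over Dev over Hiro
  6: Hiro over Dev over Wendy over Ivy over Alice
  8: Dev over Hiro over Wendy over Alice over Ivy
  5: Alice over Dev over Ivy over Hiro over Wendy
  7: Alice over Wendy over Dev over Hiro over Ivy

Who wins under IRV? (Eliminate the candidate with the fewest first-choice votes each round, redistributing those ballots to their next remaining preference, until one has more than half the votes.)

Alice

Round 1: Hiro 6, Wendy 7, Dev 14, Alice 12, Ivy 5. Ivy eliminated.
Round 2: Hiro 6, Wendy 7, Dev 14, Alice 17. Hiro eliminated.
Round 3: Wendy 7, Dev 20, Alice 17. Wendy eliminated.
Round 4: Dev 20, Alice 24. Alice has a majority (≥23).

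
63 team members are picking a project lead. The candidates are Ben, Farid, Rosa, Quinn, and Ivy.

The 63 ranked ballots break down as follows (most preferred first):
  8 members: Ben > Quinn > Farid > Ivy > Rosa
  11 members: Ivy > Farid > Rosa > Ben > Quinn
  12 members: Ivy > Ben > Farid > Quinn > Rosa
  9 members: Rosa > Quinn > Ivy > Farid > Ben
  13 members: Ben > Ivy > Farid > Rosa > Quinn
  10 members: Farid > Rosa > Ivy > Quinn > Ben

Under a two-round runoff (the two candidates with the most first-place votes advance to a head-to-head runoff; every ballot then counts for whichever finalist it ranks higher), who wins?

Round 1 first-place votes: Ben 21, Farid 10, Rosa 9, Quinn 0, Ivy 23. Ivy and Ben advance.
Runoff: Ivy is ranked above Ben on 42 ballots, Ben above Ivy on 21.

Ivy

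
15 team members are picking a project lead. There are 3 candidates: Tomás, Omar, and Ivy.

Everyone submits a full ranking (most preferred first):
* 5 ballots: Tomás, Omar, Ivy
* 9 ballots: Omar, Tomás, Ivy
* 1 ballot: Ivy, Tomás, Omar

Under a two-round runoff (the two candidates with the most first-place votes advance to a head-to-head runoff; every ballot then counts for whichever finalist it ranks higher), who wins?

Omar

Round 1 first-place votes: Tomás 5, Omar 9, Ivy 1. Omar and Tomás advance.
Runoff: Omar is ranked above Tomás on 9 ballots, Tomás above Omar on 6.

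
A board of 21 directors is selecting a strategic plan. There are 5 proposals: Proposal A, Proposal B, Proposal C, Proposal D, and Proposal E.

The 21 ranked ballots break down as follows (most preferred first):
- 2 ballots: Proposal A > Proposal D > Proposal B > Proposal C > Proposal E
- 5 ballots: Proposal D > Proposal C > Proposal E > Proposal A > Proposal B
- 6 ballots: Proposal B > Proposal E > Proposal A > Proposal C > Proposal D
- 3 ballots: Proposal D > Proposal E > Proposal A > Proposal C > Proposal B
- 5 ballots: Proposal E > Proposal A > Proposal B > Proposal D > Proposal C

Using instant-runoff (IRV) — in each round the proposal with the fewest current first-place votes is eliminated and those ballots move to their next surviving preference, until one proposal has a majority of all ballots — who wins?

Round 1: Proposal A 2, Proposal B 6, Proposal C 0, Proposal D 8, Proposal E 5. Proposal C eliminated.
Round 2: Proposal A 2, Proposal B 6, Proposal D 8, Proposal E 5. Proposal A eliminated.
Round 3: Proposal B 6, Proposal D 10, Proposal E 5. Proposal E eliminated.
Round 4: Proposal B 11, Proposal D 10. Proposal B has a majority (≥11).

Proposal B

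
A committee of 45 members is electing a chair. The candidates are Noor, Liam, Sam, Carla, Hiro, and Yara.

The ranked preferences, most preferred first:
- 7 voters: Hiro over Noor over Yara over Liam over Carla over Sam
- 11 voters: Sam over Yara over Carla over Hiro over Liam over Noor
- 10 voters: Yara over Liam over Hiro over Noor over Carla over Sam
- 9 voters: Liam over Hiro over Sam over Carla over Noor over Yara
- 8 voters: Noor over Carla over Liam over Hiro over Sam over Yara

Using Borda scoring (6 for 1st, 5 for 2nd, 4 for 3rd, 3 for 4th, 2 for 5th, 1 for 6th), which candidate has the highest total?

Noor: 7×5 + 11×1 + 10×3 + 9×2 + 8×6 = 142
Liam: 7×3 + 11×2 + 10×5 + 9×6 + 8×4 = 179
Sam: 7×1 + 11×6 + 10×1 + 9×4 + 8×2 = 135
Carla: 7×2 + 11×4 + 10×2 + 9×3 + 8×5 = 145
Hiro: 7×6 + 11×3 + 10×4 + 9×5 + 8×3 = 184
Yara: 7×4 + 11×5 + 10×6 + 9×1 + 8×1 = 160

Hiro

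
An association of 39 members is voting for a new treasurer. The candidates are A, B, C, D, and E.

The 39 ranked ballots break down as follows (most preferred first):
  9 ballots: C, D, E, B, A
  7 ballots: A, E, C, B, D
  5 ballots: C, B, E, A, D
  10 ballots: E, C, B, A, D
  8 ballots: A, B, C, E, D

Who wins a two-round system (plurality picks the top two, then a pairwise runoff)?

Round 1 first-place votes: A 15, B 0, C 14, D 0, E 10. A and C advance.
Runoff: A is ranked above C on 15 ballots, C above A on 24.

C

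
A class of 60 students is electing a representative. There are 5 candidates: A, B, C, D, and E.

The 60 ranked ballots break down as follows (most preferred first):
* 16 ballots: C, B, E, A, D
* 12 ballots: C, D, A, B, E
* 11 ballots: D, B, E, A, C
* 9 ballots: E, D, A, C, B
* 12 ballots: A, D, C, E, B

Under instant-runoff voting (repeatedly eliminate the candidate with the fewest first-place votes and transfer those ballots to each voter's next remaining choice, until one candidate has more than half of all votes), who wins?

D

Round 1: A 12, B 0, C 28, D 11, E 9. B eliminated.
Round 2: A 12, C 28, D 11, E 9. E eliminated.
Round 3: A 12, C 28, D 20. A eliminated.
Round 4: C 28, D 32. D has a majority (≥31).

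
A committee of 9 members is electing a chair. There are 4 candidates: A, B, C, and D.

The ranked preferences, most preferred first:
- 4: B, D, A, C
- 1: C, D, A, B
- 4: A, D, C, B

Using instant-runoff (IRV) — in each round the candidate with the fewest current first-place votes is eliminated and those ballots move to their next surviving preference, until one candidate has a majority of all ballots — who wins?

A

Round 1: A 4, B 4, C 1, D 0. D eliminated.
Round 2: A 4, B 4, C 1. C eliminated.
Round 3: A 5, B 4. A has a majority (≥5).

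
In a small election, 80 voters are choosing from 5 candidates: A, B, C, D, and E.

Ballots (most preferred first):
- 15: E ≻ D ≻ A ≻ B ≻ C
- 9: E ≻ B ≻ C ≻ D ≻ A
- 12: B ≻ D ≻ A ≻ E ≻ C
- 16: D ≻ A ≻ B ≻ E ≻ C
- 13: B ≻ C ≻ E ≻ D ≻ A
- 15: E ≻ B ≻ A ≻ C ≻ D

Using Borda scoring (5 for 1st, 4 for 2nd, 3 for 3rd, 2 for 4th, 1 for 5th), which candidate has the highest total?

A: 15×3 + 9×1 + 12×3 + 16×4 + 13×1 + 15×3 = 212
B: 15×2 + 9×4 + 12×5 + 16×3 + 13×5 + 15×4 = 299
C: 15×1 + 9×3 + 12×1 + 16×1 + 13×4 + 15×2 = 152
D: 15×4 + 9×2 + 12×4 + 16×5 + 13×2 + 15×1 = 247
E: 15×5 + 9×5 + 12×2 + 16×2 + 13×3 + 15×5 = 290

B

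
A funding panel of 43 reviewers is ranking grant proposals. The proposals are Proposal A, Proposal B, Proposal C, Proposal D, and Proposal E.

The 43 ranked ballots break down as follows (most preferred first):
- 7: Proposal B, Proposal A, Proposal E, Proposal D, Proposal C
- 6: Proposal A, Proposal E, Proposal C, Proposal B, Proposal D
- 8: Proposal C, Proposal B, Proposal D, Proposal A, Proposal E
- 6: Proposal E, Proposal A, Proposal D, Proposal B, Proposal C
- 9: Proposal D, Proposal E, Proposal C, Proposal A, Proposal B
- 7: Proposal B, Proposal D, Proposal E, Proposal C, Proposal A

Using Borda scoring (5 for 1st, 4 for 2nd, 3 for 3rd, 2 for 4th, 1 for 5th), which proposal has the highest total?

Proposal E

Proposal A: 7×4 + 6×5 + 8×2 + 6×4 + 9×2 + 7×1 = 123
Proposal B: 7×5 + 6×2 + 8×4 + 6×2 + 9×1 + 7×5 = 135
Proposal C: 7×1 + 6×3 + 8×5 + 6×1 + 9×3 + 7×2 = 112
Proposal D: 7×2 + 6×1 + 8×3 + 6×3 + 9×5 + 7×4 = 135
Proposal E: 7×3 + 6×4 + 8×1 + 6×5 + 9×4 + 7×3 = 140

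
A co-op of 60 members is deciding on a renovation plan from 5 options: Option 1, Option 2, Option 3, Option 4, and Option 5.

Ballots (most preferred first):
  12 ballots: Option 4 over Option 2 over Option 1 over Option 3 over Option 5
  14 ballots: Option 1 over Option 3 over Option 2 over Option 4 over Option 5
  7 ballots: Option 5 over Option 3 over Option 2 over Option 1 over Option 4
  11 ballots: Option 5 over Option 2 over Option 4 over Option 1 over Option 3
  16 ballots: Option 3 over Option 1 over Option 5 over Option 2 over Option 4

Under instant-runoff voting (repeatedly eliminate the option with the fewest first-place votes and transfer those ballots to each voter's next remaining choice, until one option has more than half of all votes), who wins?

Option 1

Round 1: Option 1 14, Option 2 0, Option 3 16, Option 4 12, Option 5 18. Option 2 eliminated.
Round 2: Option 1 14, Option 3 16, Option 4 12, Option 5 18. Option 4 eliminated.
Round 3: Option 1 26, Option 3 16, Option 5 18. Option 3 eliminated.
Round 4: Option 1 42, Option 5 18. Option 1 has a majority (≥31).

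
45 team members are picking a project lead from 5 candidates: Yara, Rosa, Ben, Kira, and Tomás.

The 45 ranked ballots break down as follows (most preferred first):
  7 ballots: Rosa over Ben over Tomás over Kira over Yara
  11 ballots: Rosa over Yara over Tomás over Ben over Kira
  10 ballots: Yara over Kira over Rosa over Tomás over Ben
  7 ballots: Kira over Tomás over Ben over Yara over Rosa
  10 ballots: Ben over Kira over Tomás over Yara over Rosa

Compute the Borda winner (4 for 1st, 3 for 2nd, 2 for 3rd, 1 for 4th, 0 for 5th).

Kira

Yara: 7×0 + 11×3 + 10×4 + 7×1 + 10×1 = 90
Rosa: 7×4 + 11×4 + 10×2 + 7×0 + 10×0 = 92
Ben: 7×3 + 11×1 + 10×0 + 7×2 + 10×4 = 86
Kira: 7×1 + 11×0 + 10×3 + 7×4 + 10×3 = 95
Tomás: 7×2 + 11×2 + 10×1 + 7×3 + 10×2 = 87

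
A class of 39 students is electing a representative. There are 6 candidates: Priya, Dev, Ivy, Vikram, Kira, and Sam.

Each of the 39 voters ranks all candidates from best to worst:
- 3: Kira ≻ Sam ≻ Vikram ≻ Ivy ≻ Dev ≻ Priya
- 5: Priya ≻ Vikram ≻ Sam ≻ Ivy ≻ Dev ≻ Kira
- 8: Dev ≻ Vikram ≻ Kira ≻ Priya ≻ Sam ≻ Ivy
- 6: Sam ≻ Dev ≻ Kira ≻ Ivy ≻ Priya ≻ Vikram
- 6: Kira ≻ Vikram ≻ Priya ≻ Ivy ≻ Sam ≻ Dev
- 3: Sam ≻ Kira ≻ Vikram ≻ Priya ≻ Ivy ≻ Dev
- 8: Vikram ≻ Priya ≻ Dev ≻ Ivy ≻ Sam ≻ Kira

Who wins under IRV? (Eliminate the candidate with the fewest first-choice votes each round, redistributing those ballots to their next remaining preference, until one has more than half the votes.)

Round 1: Priya 5, Dev 8, Ivy 0, Vikram 8, Kira 9, Sam 9. Ivy eliminated.
Round 2: Priya 5, Dev 8, Vikram 8, Kira 9, Sam 9. Priya eliminated.
Round 3: Dev 8, Vikram 13, Kira 9, Sam 9. Dev eliminated.
Round 4: Vikram 21, Kira 9, Sam 9. Vikram has a majority (≥20).

Vikram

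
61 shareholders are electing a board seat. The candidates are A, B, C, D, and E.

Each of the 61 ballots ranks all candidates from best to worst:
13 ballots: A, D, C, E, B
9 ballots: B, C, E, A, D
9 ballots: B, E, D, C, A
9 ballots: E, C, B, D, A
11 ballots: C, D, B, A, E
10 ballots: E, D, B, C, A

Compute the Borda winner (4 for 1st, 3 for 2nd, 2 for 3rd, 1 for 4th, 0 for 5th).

C

A: 13×4 + 9×1 + 9×0 + 9×0 + 11×1 + 10×0 = 72
B: 13×0 + 9×4 + 9×4 + 9×2 + 11×2 + 10×2 = 132
C: 13×2 + 9×3 + 9×1 + 9×3 + 11×4 + 10×1 = 143
D: 13×3 + 9×0 + 9×2 + 9×1 + 11×3 + 10×3 = 129
E: 13×1 + 9×2 + 9×3 + 9×4 + 11×0 + 10×4 = 134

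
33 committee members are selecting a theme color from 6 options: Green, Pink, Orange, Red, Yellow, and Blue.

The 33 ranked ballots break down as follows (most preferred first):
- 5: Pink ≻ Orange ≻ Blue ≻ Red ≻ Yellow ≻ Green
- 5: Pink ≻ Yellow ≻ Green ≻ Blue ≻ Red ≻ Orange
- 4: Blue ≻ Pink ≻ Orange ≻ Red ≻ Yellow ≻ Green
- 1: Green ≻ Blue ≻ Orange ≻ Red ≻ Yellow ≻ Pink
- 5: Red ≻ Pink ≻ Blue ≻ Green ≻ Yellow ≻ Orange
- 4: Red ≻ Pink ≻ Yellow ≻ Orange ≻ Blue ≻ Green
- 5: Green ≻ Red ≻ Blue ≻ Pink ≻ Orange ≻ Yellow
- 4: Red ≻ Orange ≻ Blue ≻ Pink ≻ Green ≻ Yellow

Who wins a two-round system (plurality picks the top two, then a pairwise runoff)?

Red

Round 1 first-place votes: Green 6, Pink 10, Orange 0, Red 13, Yellow 0, Blue 4. Red and Pink advance.
Runoff: Red is ranked above Pink on 19 ballots, Pink above Red on 14.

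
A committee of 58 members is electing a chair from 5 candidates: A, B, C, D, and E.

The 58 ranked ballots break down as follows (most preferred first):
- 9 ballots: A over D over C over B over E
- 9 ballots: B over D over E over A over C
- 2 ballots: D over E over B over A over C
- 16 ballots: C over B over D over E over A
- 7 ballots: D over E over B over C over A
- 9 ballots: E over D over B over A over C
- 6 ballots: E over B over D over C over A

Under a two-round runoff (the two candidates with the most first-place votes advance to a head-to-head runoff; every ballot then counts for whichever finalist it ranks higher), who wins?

Round 1 first-place votes: A 9, B 9, C 16, D 9, E 15. C and E advance.
Runoff: C is ranked above E on 25 ballots, E above C on 33.

E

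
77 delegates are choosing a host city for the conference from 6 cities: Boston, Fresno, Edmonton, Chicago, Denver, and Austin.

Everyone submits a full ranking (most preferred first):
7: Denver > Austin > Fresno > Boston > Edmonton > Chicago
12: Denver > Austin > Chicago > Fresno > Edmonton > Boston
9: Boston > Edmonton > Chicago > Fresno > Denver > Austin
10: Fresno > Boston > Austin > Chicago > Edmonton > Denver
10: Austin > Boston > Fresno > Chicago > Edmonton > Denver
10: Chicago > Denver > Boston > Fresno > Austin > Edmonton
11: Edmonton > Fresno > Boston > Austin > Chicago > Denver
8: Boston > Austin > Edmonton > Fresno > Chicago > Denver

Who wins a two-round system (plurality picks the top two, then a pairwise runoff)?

Round 1 first-place votes: Boston 17, Fresno 10, Edmonton 11, Chicago 10, Denver 19, Austin 10. Denver and Boston advance.
Runoff: Denver is ranked above Boston on 29 ballots, Boston above Denver on 48.

Boston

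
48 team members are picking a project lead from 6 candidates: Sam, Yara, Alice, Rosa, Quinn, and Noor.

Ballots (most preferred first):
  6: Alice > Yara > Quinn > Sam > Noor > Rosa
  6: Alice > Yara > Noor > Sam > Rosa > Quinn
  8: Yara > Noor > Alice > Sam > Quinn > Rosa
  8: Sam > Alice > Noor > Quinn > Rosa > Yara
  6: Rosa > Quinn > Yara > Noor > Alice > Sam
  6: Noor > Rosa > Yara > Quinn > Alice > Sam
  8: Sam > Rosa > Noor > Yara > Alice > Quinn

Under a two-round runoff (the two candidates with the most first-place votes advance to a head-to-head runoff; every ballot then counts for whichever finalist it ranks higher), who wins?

Round 1 first-place votes: Sam 16, Yara 8, Alice 12, Rosa 6, Quinn 0, Noor 6. Sam and Alice advance.
Runoff: Sam is ranked above Alice on 16 ballots, Alice above Sam on 32.

Alice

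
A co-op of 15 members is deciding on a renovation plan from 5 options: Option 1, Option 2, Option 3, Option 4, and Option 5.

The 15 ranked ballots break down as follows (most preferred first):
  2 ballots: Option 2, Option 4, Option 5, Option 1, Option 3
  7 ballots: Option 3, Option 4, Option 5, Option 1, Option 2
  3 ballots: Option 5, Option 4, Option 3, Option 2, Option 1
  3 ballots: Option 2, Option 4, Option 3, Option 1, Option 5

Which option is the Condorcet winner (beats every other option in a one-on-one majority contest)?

Option 4 vs Option 1: 15–0
Option 4 vs Option 2: 10–5
Option 4 vs Option 3: 8–7
Option 4 vs Option 5: 12–3
Option 4 beats every other option.

Option 4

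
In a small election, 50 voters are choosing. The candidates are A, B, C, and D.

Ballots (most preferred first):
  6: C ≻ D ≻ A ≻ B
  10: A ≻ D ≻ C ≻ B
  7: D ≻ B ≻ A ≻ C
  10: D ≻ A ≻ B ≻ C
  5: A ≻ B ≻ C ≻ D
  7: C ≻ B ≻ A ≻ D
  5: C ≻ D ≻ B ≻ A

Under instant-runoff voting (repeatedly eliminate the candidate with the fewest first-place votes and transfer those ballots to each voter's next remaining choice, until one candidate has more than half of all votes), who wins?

D

Round 1: A 15, B 0, C 18, D 17. B eliminated.
Round 2: A 15, C 18, D 17. A eliminated.
Round 3: C 23, D 27. D has a majority (≥26).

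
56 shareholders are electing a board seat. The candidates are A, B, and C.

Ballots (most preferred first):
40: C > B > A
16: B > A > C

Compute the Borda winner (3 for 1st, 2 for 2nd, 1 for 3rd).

C

A: 40×1 + 16×2 = 72
B: 40×2 + 16×3 = 128
C: 40×3 + 16×1 = 136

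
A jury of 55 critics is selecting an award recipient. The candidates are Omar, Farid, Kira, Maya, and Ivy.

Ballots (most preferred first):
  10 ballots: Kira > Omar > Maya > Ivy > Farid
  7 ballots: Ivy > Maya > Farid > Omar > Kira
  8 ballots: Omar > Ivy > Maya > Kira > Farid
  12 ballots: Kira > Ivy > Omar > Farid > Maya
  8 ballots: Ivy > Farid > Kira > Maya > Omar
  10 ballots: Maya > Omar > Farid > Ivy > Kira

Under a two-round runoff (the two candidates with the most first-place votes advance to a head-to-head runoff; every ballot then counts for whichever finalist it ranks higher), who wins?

Round 1 first-place votes: Omar 8, Farid 0, Kira 22, Maya 10, Ivy 15. Kira and Ivy advance.
Runoff: Kira is ranked above Ivy on 22 ballots, Ivy above Kira on 33.

Ivy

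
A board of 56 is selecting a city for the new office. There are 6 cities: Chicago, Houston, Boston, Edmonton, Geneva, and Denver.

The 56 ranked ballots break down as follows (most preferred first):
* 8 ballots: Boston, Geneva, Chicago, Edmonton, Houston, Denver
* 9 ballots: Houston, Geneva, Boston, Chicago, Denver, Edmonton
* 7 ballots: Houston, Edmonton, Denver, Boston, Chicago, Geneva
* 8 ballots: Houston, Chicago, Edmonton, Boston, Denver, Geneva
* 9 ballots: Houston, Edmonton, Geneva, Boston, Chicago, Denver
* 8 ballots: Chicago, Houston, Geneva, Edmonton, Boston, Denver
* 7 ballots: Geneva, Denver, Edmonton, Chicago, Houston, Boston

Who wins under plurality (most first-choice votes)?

Houston

First-place votes: Chicago 8, Houston 33, Boston 8, Edmonton 0, Geneva 7, Denver 0.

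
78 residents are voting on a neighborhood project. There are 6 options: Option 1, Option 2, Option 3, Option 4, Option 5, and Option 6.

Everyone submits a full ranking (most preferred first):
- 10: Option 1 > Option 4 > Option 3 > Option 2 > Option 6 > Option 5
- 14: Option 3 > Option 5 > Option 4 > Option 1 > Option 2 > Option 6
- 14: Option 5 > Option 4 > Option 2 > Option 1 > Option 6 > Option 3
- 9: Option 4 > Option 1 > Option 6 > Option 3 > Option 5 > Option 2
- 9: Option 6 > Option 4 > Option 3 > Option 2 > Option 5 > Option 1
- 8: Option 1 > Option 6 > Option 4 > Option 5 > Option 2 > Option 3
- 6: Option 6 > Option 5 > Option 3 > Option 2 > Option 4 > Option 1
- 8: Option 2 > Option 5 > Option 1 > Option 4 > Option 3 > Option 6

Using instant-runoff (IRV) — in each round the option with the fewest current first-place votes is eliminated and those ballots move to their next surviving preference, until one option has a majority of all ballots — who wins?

Option 5

Round 1: Option 1 18, Option 2 8, Option 3 14, Option 4 9, Option 5 14, Option 6 15. Option 2 eliminated.
Round 2: Option 1 18, Option 3 14, Option 4 9, Option 5 22, Option 6 15. Option 4 eliminated.
Round 3: Option 1 27, Option 3 14, Option 5 22, Option 6 15. Option 3 eliminated.
Round 4: Option 1 27, Option 5 36, Option 6 15. Option 6 eliminated.
Round 5: Option 1 27, Option 5 51. Option 5 has a majority (≥40).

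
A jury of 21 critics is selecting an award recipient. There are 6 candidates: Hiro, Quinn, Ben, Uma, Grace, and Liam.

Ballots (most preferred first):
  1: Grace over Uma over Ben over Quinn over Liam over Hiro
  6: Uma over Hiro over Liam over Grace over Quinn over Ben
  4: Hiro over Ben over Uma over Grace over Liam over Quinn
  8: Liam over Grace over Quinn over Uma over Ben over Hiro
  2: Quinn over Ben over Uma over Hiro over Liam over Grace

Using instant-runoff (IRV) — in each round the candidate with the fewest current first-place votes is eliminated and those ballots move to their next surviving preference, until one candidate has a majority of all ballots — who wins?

Round 1: Hiro 4, Quinn 2, Ben 0, Uma 6, Grace 1, Liam 8. Ben eliminated.
Round 2: Hiro 4, Quinn 2, Uma 6, Grace 1, Liam 8. Grace eliminated.
Round 3: Hiro 4, Quinn 2, Uma 7, Liam 8. Quinn eliminated.
Round 4: Hiro 4, Uma 9, Liam 8. Hiro eliminated.
Round 5: Uma 13, Liam 8. Uma has a majority (≥11).

Uma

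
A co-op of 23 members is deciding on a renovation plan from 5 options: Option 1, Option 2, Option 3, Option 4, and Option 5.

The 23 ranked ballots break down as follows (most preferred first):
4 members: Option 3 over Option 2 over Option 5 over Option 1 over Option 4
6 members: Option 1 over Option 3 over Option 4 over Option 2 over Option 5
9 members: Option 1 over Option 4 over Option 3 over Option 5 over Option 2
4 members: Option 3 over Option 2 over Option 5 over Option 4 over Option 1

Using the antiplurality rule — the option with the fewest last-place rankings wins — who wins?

Option 3

Last-place votes: Option 1 4, Option 2 9, Option 3 0, Option 4 4, Option 5 6.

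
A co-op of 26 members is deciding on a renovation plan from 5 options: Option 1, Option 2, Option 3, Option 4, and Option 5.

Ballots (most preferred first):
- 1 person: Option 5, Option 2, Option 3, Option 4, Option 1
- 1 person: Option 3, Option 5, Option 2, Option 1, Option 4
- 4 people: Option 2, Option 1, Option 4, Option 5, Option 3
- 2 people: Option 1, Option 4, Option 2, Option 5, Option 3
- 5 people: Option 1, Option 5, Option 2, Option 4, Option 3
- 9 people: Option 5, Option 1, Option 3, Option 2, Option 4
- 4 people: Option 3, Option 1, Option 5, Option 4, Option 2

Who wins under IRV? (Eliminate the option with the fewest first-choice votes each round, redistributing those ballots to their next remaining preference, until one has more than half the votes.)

Round 1: Option 1 7, Option 2 4, Option 3 5, Option 4 0, Option 5 10. Option 4 eliminated.
Round 2: Option 1 7, Option 2 4, Option 3 5, Option 5 10. Option 2 eliminated.
Round 3: Option 1 11, Option 3 5, Option 5 10. Option 3 eliminated.
Round 4: Option 1 15, Option 5 11. Option 1 has a majority (≥14).

Option 1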